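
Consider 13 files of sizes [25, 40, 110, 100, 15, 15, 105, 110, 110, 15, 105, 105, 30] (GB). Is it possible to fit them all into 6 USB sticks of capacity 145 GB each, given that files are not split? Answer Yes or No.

Total = 885 GB; ⌈885/145⌉ = 7.
At least 7 USB sticks are required, but only 6 are allowed.

No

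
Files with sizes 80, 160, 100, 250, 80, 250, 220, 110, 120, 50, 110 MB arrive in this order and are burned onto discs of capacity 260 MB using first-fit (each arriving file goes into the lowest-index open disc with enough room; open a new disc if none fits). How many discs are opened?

7

  80 → disc 1 (new)  [load 80/260]
  160 → disc 1  [load 240/260]
  100 → disc 2 (new)  [load 100/260]
  250 → disc 3 (new)  [load 250/260]
  80 → disc 2  [load 180/260]
  250 → disc 4 (new)  [load 250/260]
  220 → disc 5 (new)  [load 220/260]
  110 → disc 6 (new)  [load 110/260]
  120 → disc 6  [load 230/260]
  50 → disc 2  [load 230/260]
  110 → disc 7 (new)  [load 110/260]
7 discs opened.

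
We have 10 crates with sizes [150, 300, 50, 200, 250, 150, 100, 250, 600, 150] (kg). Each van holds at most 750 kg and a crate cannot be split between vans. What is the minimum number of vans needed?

3

Total = 600 + 300 + 250 + 250 + 200 + 150 + 150 + 150 + 100 + 50 = 2200 kg.
Lower bound: ⌈2200/750⌉ = 3 vans.
A packing using 3 vans:
  van 1: 600 + 150 = 750
  van 2: 300 + 250 + 200 = 750
  van 3: 250 + 150 + 150 + 100 + 50 = 700
This matches the lower bound, so 3 is optimal.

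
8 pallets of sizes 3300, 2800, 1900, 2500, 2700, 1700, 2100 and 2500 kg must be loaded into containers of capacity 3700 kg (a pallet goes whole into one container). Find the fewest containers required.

7

Total = 3300 + 2800 + 2700 + 2500 + 2500 + 2100 + 1900 + 1700 = 19500 kg.
Lower bound: ⌈19500/3700⌉ = 6 containers.
Also, 7 pallets each exceed 1850 kg, and no two of those can share a container, so at least 7 containers are needed.
A packing using 7 containers:
  container 1: 3300 = 3300
  container 2: 2800 = 2800
  container 3: 2700 = 2700
  container 4: 2500 = 2500
  container 5: 2500 = 2500
  container 6: 2100 = 2100
  container 7: 1900 + 1700 = 3600
This matches the lower bound, so 7 is optimal.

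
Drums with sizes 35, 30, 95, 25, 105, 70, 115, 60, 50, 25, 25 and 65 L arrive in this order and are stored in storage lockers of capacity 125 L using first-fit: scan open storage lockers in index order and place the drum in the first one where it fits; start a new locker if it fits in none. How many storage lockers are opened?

6

  35 → locker 1 (new)  [load 35/125]
  30 → locker 1  [load 65/125]
  95 → locker 2 (new)  [load 95/125]
  25 → locker 1  [load 90/125]
  105 → locker 3 (new)  [load 105/125]
  70 → locker 4 (new)  [load 70/125]
  115 → locker 5 (new)  [load 115/125]
  60 → locker 6 (new)  [load 60/125]
  50 → locker 4  [load 120/125]
  25 → locker 1  [load 115/125]
  25 → locker 2  [load 120/125]
  65 → locker 6  [load 125/125]
6 storage lockers opened.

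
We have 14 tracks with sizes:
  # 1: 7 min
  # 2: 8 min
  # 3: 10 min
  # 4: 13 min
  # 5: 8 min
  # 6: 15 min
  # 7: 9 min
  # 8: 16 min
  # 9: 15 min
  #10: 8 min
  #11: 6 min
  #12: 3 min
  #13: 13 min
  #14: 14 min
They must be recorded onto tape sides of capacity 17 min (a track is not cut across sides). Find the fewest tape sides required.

10

Total = 16 + 15 + 15 + 14 + 13 + 13 + 10 + 9 + 8 + 8 + 8 + 7 + 6 + 3 = 145 min.
Lower bound: ⌈145/17⌉ = 9 tape sides.
A packing using 10 tape sides:
  side 1: 16 = 16
  side 2: 15 = 15
  side 3: 15 = 15
  side 4: 14 + 3 = 17
  side 5: 13 = 13
  side 6: 13 = 13
  side 7: 10 + 7 = 17
  side 8: 9 + 8 = 17
  side 9: 8 + 8 = 16
  side 10: 6 = 6
No arrangement into 9 tape sides stays within capacity, so 10 is optimal.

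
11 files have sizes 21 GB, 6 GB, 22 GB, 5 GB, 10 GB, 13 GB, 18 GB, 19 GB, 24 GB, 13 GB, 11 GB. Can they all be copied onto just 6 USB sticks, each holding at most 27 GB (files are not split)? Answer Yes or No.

No

Total = 162 GB; ⌈162/27⌉ = 6.
The bound of 6 does not rule out 6, but exhaustive search shows no assignment into 6 USB sticks of capacity 27 GB exists — the minimum is 7.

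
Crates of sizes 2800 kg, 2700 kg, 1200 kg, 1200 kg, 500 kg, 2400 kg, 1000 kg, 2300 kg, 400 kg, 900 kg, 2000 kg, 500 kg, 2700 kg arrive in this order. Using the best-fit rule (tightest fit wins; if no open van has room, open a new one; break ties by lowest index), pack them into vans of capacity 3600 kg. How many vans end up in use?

  2800 → van 1 (new)  [load 2800/3600]
  2700 → van 2 (new)  [load 2700/3600]
  1200 → van 3 (new)  [load 1200/3600]
  1200 → van 3  [load 2400/3600]
  500 → van 1  [load 3300/3600]
  2400 → van 4 (new)  [load 2400/3600]
  1000 → van 3  [load 3400/3600]
  2300 → van 5 (new)  [load 2300/3600]
  400 → van 2  [load 3100/3600]
  900 → van 4  [load 3300/3600]
  2000 → van 6 (new)  [load 2000/3600]
  500 → van 2  [load 3600/3600]
  2700 → van 7 (new)  [load 2700/3600]
7 vans opened.

7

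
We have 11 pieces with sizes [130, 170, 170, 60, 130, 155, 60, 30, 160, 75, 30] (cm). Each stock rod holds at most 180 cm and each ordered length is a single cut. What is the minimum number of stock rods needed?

Total = 170 + 170 + 160 + 155 + 130 + 130 + 75 + 60 + 60 + 30 + 30 = 1170 cm.
Lower bound: ⌈1170/180⌉ = 7 stock rods.
A packing using 8 stock rods:
  stock rod 1: 170 = 170
  stock rod 2: 170 = 170
  stock rod 3: 160 = 160
  stock rod 4: 155 = 155
  stock rod 5: 130 + 30 = 160
  stock rod 6: 130 + 30 = 160
  stock rod 7: 75 + 60 = 135
  stock rod 8: 60 = 60
No arrangement into 7 stock rods stays within capacity, so 8 is optimal.

8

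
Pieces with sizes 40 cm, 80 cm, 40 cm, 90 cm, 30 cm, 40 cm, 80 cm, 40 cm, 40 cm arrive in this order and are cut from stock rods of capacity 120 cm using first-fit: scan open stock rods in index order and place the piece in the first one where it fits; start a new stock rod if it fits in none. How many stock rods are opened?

5

  40 → stock rod 1 (new)  [load 40/120]
  80 → stock rod 1  [load 120/120]
  40 → stock rod 2 (new)  [load 40/120]
  90 → stock rod 3 (new)  [load 90/120]
  30 → stock rod 2  [load 70/120]
  40 → stock rod 2  [load 110/120]
  80 → stock rod 4 (new)  [load 80/120]
  40 → stock rod 4  [load 120/120]
  40 → stock rod 5 (new)  [load 40/120]
5 stock rods opened.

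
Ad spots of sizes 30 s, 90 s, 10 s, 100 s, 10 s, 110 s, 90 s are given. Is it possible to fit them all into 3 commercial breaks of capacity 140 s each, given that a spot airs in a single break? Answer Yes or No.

No

Total = 440 s; ⌈440/140⌉ = 4.
At least 4 commercial breaks are required, but only 3 are allowed.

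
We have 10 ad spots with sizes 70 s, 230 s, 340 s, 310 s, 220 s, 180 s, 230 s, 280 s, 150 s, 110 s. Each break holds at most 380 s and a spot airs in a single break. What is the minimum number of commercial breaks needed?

7

Total = 340 + 310 + 280 + 230 + 230 + 220 + 180 + 150 + 110 + 70 = 2120 s.
Lower bound: ⌈2120/380⌉ = 6 commercial breaks.
A packing using 7 commercial breaks:
  break 1: 340 = 340
  break 2: 310 + 70 = 380
  break 3: 280 = 280
  break 4: 230 + 150 = 380
  break 5: 230 + 110 = 340
  break 6: 220 = 220
  break 7: 180 = 180
No arrangement into 6 commercial breaks stays within capacity, so 7 is optimal.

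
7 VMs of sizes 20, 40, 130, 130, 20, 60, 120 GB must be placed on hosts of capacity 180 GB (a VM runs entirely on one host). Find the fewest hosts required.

Total = 130 + 130 + 120 + 60 + 40 + 20 + 20 = 520 GB.
Lower bound: ⌈520/180⌉ = 3 hosts.
A packing using 3 hosts:
  host 1: 130 + 40 = 170
  host 2: 130 + 20 + 20 = 170
  host 3: 120 + 60 = 180
This matches the lower bound, so 3 is optimal.

3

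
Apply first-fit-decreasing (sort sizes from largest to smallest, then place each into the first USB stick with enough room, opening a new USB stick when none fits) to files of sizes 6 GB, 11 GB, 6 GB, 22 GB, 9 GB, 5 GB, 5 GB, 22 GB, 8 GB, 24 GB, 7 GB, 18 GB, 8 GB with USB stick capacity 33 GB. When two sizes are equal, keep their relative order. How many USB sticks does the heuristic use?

Sorted descending: 24, 22, 22, 18, 11, 9, 8, 8, 7, 6, 6, 5, 5.
  24 → USB stick 1 (new)  [load 24/33]
  22 → USB stick 2 (new)  [load 22/33]
  22 → USB stick 3 (new)  [load 22/33]
  18 → USB stick 4 (new)  [load 18/33]
  11 → USB stick 2  [load 33/33]
  9 → USB stick 1  [load 33/33]
  8 → USB stick 3  [load 30/33]
  8 → USB stick 4  [load 26/33]
  7 → USB stick 4  [load 33/33]
  6 → USB stick 5 (new)  [load 6/33]
  6 → USB stick 5  [load 12/33]
  5 → USB stick 5  [load 17/33]
  5 → USB stick 5  [load 22/33]
5 USB sticks opened.

5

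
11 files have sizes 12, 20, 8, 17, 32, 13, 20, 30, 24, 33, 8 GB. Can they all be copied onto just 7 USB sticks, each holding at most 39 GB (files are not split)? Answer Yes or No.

A valid assignment using 7 USB sticks:
  USB stick 1: 33 = 33
  USB stick 2: 32 = 32
  USB stick 3: 30 + 8 = 38
  USB stick 4: 24 + 13 = 37
  USB stick 5: 20 + 17 = 37
  USB stick 6: 20 + 12 = 32
  USB stick 7: 8 = 8
Every load is within 39 GB, so 7 USB sticks suffice.

Yes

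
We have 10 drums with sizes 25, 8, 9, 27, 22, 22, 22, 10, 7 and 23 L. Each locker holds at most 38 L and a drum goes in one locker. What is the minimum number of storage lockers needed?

6

Total = 27 + 25 + 23 + 22 + 22 + 22 + 10 + 9 + 8 + 7 = 175 L.
Lower bound: ⌈175/38⌉ = 5 storage lockers.
Also, 6 drums each exceed 19 L, and no two of those can share a locker, so at least 6 storage lockers are needed.
A packing using 6 storage lockers:
  locker 1: 27 + 10 = 37
  locker 2: 25 + 9 = 34
  locker 3: 23 + 8 + 7 = 38
  locker 4: 22 = 22
  locker 5: 22 = 22
  locker 6: 22 = 22
This matches the lower bound, so 6 is optimal.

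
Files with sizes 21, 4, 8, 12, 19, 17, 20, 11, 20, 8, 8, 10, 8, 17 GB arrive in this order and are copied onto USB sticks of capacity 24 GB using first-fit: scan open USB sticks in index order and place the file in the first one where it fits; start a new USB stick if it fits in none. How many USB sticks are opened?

10

  21 → USB stick 1 (new)  [load 21/24]
  4 → USB stick 2 (new)  [load 4/24]
  8 → USB stick 2  [load 12/24]
  12 → USB stick 2  [load 24/24]
  19 → USB stick 3 (new)  [load 19/24]
  17 → USB stick 4 (new)  [load 17/24]
  20 → USB stick 5 (new)  [load 20/24]
  11 → USB stick 6 (new)  [load 11/24]
  20 → USB stick 7 (new)  [load 20/24]
  8 → USB stick 6  [load 19/24]
  8 → USB stick 8 (new)  [load 8/24]
  10 → USB stick 8  [load 18/24]
  8 → USB stick 9 (new)  [load 8/24]
  17 → USB stick 10 (new)  [load 17/24]
10 USB sticks opened.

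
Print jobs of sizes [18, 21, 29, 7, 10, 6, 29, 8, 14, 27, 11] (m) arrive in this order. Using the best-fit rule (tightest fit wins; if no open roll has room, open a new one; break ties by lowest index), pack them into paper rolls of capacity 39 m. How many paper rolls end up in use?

5

  18 → roll 1 (new)  [load 18/39]
  21 → roll 1  [load 39/39]
  29 → roll 2 (new)  [load 29/39]
  7 → roll 2  [load 36/39]
  10 → roll 3 (new)  [load 10/39]
  6 → roll 3  [load 16/39]
  29 → roll 4 (new)  [load 29/39]
  8 → roll 4  [load 37/39]
  14 → roll 3  [load 30/39]
  27 → roll 5 (new)  [load 27/39]
  11 → roll 5  [load 38/39]
5 paper rolls opened.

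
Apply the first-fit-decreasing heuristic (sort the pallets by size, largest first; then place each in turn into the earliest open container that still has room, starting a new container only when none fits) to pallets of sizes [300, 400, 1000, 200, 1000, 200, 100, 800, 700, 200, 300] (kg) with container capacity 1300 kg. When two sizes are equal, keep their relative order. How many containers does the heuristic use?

4

Sorted descending: 1000, 1000, 800, 700, 400, 300, 300, 200, 200, 200, 100.
  1000 → container 1 (new)  [load 1000/1300]
  1000 → container 2 (new)  [load 1000/1300]
  800 → container 3 (new)  [load 800/1300]
  700 → container 4 (new)  [load 700/1300]
  400 → container 3  [load 1200/1300]
  300 → container 1  [load 1300/1300]
  300 → container 2  [load 1300/1300]
  200 → container 4  [load 900/1300]
  200 → container 4  [load 1100/1300]
  200 → container 4  [load 1300/1300]
  100 → container 3  [load 1300/1300]
4 containers opened.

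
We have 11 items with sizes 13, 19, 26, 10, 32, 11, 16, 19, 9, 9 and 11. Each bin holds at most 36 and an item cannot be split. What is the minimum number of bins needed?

Total = 32 + 26 + 19 + 19 + 16 + 13 + 11 + 11 + 10 + 9 + 9 = 175.
Lower bound: ⌈175/36⌉ = 5 bins.
A packing using 6 bins:
  bin 1: 32 = 32
  bin 2: 26 + 10 = 36
  bin 3: 19 + 16 = 35
  bin 4: 19 + 13 = 32
  bin 5: 11 + 11 + 9 = 31
  bin 6: 9 = 9
No arrangement into 5 bins stays within capacity, so 6 is optimal.

6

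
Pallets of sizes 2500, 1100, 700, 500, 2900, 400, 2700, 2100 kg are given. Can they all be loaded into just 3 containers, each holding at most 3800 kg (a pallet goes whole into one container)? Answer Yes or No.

No

Total = 12900 kg; ⌈12900/3800⌉ = 4.
At least 4 containers are required, but only 3 are allowed.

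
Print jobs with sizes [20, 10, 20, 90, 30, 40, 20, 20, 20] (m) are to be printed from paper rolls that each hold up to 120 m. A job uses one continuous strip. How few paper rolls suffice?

Total = 90 + 40 + 30 + 20 + 20 + 20 + 20 + 20 + 10 = 270 m.
Lower bound: ⌈270/120⌉ = 3 paper rolls.
A packing using 3 paper rolls:
  roll 1: 90 + 30 = 120
  roll 2: 40 + 20 + 20 + 20 + 20 = 120
  roll 3: 20 + 10 = 30
This matches the lower bound, so 3 is optimal.

3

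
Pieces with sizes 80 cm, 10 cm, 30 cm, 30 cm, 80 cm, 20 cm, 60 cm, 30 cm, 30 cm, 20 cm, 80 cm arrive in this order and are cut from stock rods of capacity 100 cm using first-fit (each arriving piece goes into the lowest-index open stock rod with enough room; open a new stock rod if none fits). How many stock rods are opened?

6

  80 → stock rod 1 (new)  [load 80/100]
  10 → stock rod 1  [load 90/100]
  30 → stock rod 2 (new)  [load 30/100]
  30 → stock rod 2  [load 60/100]
  80 → stock rod 3 (new)  [load 80/100]
  20 → stock rod 2  [load 80/100]
  60 → stock rod 4 (new)  [load 60/100]
  30 → stock rod 4  [load 90/100]
  30 → stock rod 5 (new)  [load 30/100]
  20 → stock rod 2  [load 100/100]
  80 → stock rod 6 (new)  [load 80/100]
6 stock rods opened.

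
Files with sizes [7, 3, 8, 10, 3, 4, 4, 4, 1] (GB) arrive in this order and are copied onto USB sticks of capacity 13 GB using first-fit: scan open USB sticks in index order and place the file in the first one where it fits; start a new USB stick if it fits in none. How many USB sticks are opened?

  7 → USB stick 1 (new)  [load 7/13]
  3 → USB stick 1  [load 10/13]
  8 → USB stick 2 (new)  [load 8/13]
  10 → USB stick 3 (new)  [load 10/13]
  3 → USB stick 1  [load 13/13]
  4 → USB stick 2  [load 12/13]
  4 → USB stick 4 (new)  [load 4/13]
  4 → USB stick 4  [load 8/13]
  1 → USB stick 2  [load 13/13]
4 USB sticks opened.

4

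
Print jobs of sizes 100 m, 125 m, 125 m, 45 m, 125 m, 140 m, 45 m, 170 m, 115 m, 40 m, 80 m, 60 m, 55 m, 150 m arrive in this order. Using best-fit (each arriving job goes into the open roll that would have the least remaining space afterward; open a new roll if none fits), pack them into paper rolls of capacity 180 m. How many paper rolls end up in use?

8

  100 → roll 1 (new)  [load 100/180]
  125 → roll 2 (new)  [load 125/180]
  125 → roll 3 (new)  [load 125/180]
  45 → roll 2  [load 170/180]
  125 → roll 4 (new)  [load 125/180]
  140 → roll 5 (new)  [load 140/180]
  45 → roll 3  [load 170/180]
  170 → roll 6 (new)  [load 170/180]
  115 → roll 7 (new)  [load 115/180]
  40 → roll 5  [load 180/180]
  80 → roll 1  [load 180/180]
  60 → roll 7  [load 175/180]
  55 → roll 4  [load 180/180]
  150 → roll 8 (new)  [load 150/180]
8 paper rolls opened.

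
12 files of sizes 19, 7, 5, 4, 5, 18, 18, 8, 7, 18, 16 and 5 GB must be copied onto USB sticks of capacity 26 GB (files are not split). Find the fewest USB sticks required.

6

Total = 19 + 18 + 18 + 18 + 16 + 8 + 7 + 7 + 5 + 5 + 5 + 4 = 130 GB.
Lower bound: ⌈130/26⌉ = 5 USB sticks.
A packing using 6 USB sticks:
  USB stick 1: 19 + 7 = 26
  USB stick 2: 18 + 8 = 26
  USB stick 3: 18 + 7 = 25
  USB stick 4: 18 + 5 = 23
  USB stick 5: 16 + 5 + 5 = 26
  USB stick 6: 4 = 4
No arrangement into 5 USB sticks stays within capacity, so 6 is optimal.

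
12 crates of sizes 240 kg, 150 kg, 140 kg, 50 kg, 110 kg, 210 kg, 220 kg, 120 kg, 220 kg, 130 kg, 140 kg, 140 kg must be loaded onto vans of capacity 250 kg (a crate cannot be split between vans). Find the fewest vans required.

9

Total = 240 + 220 + 220 + 210 + 150 + 140 + 140 + 140 + 130 + 120 + 110 + 50 = 1870 kg.
Lower bound: ⌈1870/250⌉ = 8 vans.
Also, 9 crates each exceed 125 kg, and no two of those can share a van, so at least 9 vans are needed.
A packing using 9 vans:
  van 1: 240 = 240
  van 2: 220 = 220
  van 3: 220 = 220
  van 4: 210 = 210
  van 5: 150 + 50 = 200
  van 6: 140 + 110 = 250
  van 7: 140 = 140
  van 8: 140 = 140
  van 9: 130 + 120 = 250
This matches the lower bound, so 9 is optimal.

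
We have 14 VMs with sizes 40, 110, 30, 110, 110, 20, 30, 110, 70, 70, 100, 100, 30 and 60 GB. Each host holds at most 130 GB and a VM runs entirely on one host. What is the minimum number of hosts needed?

9

Total = 110 + 110 + 110 + 110 + 100 + 100 + 70 + 70 + 60 + 40 + 30 + 30 + 30 + 20 = 990 GB.
Lower bound: ⌈990/130⌉ = 8 hosts.
A packing using 9 hosts:
  host 1: 110 + 20 = 130
  host 2: 110 = 110
  host 3: 110 = 110
  host 4: 110 = 110
  host 5: 100 + 30 = 130
  host 6: 100 + 30 = 130
  host 7: 70 + 60 = 130
  host 8: 70 + 40 = 110
  host 9: 30 = 30
No arrangement into 8 hosts stays within capacity, so 9 is optimal.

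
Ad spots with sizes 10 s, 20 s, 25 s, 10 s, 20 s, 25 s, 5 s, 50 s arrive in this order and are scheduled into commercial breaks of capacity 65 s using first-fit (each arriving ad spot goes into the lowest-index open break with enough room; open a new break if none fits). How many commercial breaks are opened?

  10 → break 1 (new)  [load 10/65]
  20 → break 1  [load 30/65]
  25 → break 1  [load 55/65]
  10 → break 1  [load 65/65]
  20 → break 2 (new)  [load 20/65]
  25 → break 2  [load 45/65]
  5 → break 2  [load 50/65]
  50 → break 3 (new)  [load 50/65]
3 commercial breaks opened.

3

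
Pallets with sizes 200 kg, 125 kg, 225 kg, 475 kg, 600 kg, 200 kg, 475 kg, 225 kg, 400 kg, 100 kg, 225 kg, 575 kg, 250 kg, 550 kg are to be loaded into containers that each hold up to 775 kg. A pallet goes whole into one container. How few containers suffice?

7

Total = 600 + 575 + 550 + 475 + 475 + 400 + 250 + 225 + 225 + 225 + 200 + 200 + 125 + 100 = 4625 kg.
Lower bound: ⌈4625/775⌉ = 6 containers.
A packing using 7 containers:
  container 1: 600 + 125 = 725
  container 2: 575 + 200 = 775
  container 3: 550 + 225 = 775
  container 4: 475 + 250 = 725
  container 5: 475 + 225 = 700
  container 6: 400 + 225 + 100 = 725
  container 7: 200 = 200
No arrangement into 6 containers stays within capacity, so 7 is optimal.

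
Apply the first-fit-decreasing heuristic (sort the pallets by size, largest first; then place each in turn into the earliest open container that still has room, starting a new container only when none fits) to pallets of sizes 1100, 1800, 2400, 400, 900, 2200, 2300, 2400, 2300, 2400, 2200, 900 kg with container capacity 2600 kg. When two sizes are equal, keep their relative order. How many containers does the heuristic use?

Sorted descending: 2400, 2400, 2400, 2300, 2300, 2200, 2200, 1800, 1100, 900, 900, 400.
  2400 → container 1 (new)  [load 2400/2600]
  2400 → container 2 (new)  [load 2400/2600]
  2400 → container 3 (new)  [load 2400/2600]
  2300 → container 4 (new)  [load 2300/2600]
  2300 → container 5 (new)  [load 2300/2600]
  2200 → container 6 (new)  [load 2200/2600]
  2200 → container 7 (new)  [load 2200/2600]
  1800 → container 8 (new)  [load 1800/2600]
  1100 → container 9 (new)  [load 1100/2600]
  900 → container 9  [load 2000/2600]
  900 → container 10 (new)  [load 900/2600]
  400 → container 6  [load 2600/2600]
10 containers opened.

10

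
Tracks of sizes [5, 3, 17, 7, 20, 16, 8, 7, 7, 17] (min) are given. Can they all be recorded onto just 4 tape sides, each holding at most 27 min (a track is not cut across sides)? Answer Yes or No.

No

Total = 107 min; ⌈107/27⌉ = 4.
The bound of 4 does not rule out 4, but exhaustive search shows no assignment into 4 tape sides of capacity 27 min exists — the minimum is 5.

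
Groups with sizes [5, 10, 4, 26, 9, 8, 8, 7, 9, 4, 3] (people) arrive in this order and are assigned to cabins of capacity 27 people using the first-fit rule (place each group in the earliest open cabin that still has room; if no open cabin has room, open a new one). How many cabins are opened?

  5 → cabin 1 (new)  [load 5/27]
  10 → cabin 1  [load 15/27]
  4 → cabin 1  [load 19/27]
  26 → cabin 2 (new)  [load 26/27]
  9 → cabin 3 (new)  [load 9/27]
  8 → cabin 1  [load 27/27]
  8 → cabin 3  [load 17/27]
  7 → cabin 3  [load 24/27]
  9 → cabin 4 (new)  [load 9/27]
  4 → cabin 4  [load 13/27]
  3 → cabin 3  [load 27/27]
4 cabins opened.

4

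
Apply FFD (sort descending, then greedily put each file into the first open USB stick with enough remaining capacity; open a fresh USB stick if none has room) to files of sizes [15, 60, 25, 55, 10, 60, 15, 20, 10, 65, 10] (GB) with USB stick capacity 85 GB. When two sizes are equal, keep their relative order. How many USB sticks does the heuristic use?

5

Sorted descending: 65, 60, 60, 55, 25, 20, 15, 15, 10, 10, 10.
  65 → USB stick 1 (new)  [load 65/85]
  60 → USB stick 2 (new)  [load 60/85]
  60 → USB stick 3 (new)  [load 60/85]
  55 → USB stick 4 (new)  [load 55/85]
  25 → USB stick 2  [load 85/85]
  20 → USB stick 1  [load 85/85]
  15 → USB stick 3  [load 75/85]
  15 → USB stick 4  [load 70/85]
  10 → USB stick 3  [load 85/85]
  10 → USB stick 4  [load 80/85]
  10 → USB stick 5 (new)  [load 10/85]
5 USB sticks opened.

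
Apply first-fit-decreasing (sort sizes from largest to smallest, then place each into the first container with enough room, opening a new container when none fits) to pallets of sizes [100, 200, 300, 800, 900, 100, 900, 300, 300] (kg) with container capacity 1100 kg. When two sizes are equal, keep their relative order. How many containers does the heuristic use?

4

Sorted descending: 900, 900, 800, 300, 300, 300, 200, 100, 100.
  900 → container 1 (new)  [load 900/1100]
  900 → container 2 (new)  [load 900/1100]
  800 → container 3 (new)  [load 800/1100]
  300 → container 3  [load 1100/1100]
  300 → container 4 (new)  [load 300/1100]
  300 → container 4  [load 600/1100]
  200 → container 1  [load 1100/1100]
  100 → container 2  [load 1000/1100]
  100 → container 2  [load 1100/1100]
4 containers opened.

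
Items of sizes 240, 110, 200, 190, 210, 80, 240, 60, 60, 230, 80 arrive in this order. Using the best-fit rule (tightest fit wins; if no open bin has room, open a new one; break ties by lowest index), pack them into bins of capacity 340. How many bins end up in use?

6

  240 → bin 1 (new)  [load 240/340]
  110 → bin 2 (new)  [load 110/340]
  200 → bin 2  [load 310/340]
  190 → bin 3 (new)  [load 190/340]
  210 → bin 4 (new)  [load 210/340]
  80 → bin 1  [load 320/340]
  240 → bin 5 (new)  [load 240/340]
  60 → bin 5  [load 300/340]
  60 → bin 4  [load 270/340]
  230 → bin 6 (new)  [load 230/340]
  80 → bin 6  [load 310/340]
6 bins opened.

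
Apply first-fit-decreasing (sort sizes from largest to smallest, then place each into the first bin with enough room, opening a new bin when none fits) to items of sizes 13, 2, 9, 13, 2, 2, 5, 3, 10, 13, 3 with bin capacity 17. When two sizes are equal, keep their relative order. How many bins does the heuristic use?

5

Sorted descending: 13, 13, 13, 10, 9, 5, 3, 3, 2, 2, 2.
  13 → bin 1 (new)  [load 13/17]
  13 → bin 2 (new)  [load 13/17]
  13 → bin 3 (new)  [load 13/17]
  10 → bin 4 (new)  [load 10/17]
  9 → bin 5 (new)  [load 9/17]
  5 → bin 4  [load 15/17]
  3 → bin 1  [load 16/17]
  3 → bin 2  [load 16/17]
  2 → bin 3  [load 15/17]
  2 → bin 3  [load 17/17]
  2 → bin 4  [load 17/17]
5 bins opened.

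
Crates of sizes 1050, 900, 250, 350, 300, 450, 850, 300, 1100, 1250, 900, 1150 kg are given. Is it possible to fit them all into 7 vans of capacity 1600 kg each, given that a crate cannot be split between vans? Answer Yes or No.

Yes

A valid assignment using 7 vans:
  van 1: 1250 + 350 = 1600
  van 2: 1150 + 450 = 1600
  van 3: 1100 + 300 = 1400
  van 4: 1050 + 300 + 250 = 1600
  van 5: 900 = 900
  van 6: 900 = 900
  van 7: 850 = 850
Every load is within 1600 kg, so 7 vans suffice.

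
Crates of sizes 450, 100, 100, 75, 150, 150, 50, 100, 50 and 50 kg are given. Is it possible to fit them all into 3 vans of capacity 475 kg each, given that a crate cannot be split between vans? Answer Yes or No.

Yes

A valid assignment using 3 vans:
  van 1: 450 = 450
  van 2: 150 + 150 + 100 + 75 = 475
  van 3: 100 + 100 + 50 + 50 + 50 = 350
Every load is within 475 kg, so 3 vans suffice.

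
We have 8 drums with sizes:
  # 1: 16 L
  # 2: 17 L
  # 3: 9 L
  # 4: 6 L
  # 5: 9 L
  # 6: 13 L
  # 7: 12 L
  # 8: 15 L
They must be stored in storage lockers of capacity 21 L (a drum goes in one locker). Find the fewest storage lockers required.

Total = 17 + 16 + 15 + 13 + 12 + 9 + 9 + 6 = 97 L.
Lower bound: ⌈97/21⌉ = 5 storage lockers.
A packing using 6 storage lockers:
  locker 1: 17 = 17
  locker 2: 16 = 16
  locker 3: 15 + 6 = 21
  locker 4: 13 = 13
  locker 5: 12 + 9 = 21
  locker 6: 9 = 9
No arrangement into 5 storage lockers stays within capacity, so 6 is optimal.

6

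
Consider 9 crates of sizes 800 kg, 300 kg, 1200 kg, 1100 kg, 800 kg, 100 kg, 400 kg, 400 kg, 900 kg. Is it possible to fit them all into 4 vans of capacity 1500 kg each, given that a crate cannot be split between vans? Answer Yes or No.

Total = 6000 kg; ⌈6000/1500⌉ = 4.
5 crates each exceed half the capacity and cannot share a van, forcing at least 5 vans.
At least 5 vans are required, but only 4 are allowed.

No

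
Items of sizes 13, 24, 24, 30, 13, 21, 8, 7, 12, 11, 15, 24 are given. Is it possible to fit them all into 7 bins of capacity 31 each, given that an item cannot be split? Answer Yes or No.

Total = 202; ⌈202/31⌉ = 7.
The bound of 7 does not rule out 7, but exhaustive search shows no assignment into 7 bins of capacity 31 exists — the minimum is 8.

No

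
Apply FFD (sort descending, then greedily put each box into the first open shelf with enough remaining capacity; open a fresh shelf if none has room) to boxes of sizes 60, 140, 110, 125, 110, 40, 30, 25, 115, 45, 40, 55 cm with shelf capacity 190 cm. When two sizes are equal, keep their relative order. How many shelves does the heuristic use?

5

Sorted descending: 140, 125, 115, 110, 110, 60, 55, 45, 40, 40, 30, 25.
  140 → shelf 1 (new)  [load 140/190]
  125 → shelf 2 (new)  [load 125/190]
  115 → shelf 3 (new)  [load 115/190]
  110 → shelf 4 (new)  [load 110/190]
  110 → shelf 5 (new)  [load 110/190]
  60 → shelf 2  [load 185/190]
  55 → shelf 3  [load 170/190]
  45 → shelf 1  [load 185/190]
  40 → shelf 4  [load 150/190]
  40 → shelf 4  [load 190/190]
  30 → shelf 5  [load 140/190]
  25 → shelf 5  [load 165/190]
5 shelves opened.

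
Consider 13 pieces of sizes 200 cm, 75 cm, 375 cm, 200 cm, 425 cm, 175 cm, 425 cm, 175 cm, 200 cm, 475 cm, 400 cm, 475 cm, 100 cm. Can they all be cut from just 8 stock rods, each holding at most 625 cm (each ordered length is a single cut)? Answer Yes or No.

A valid assignment using 7 stock rods:
  stock rod 1: 475 + 100 = 575
  stock rod 2: 475 + 75 = 550
  stock rod 3: 425 + 200 = 625
  stock rod 4: 425 + 200 = 625
  stock rod 5: 400 + 200 = 600
  stock rod 6: 375 + 175 = 550
  stock rod 7: 175 = 175
That uses only 7 ≤ 8, so 8 stock rods are enough.

Yes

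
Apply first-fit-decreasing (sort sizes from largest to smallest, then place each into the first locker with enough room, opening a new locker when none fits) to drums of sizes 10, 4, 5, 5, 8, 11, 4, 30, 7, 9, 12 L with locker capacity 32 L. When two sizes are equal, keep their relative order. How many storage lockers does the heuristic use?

4

Sorted descending: 30, 12, 11, 10, 9, 8, 7, 5, 5, 4, 4.
  30 → locker 1 (new)  [load 30/32]
  12 → locker 2 (new)  [load 12/32]
  11 → locker 2  [load 23/32]
  10 → locker 3 (new)  [load 10/32]
  9 → locker 2  [load 32/32]
  8 → locker 3  [load 18/32]
  7 → locker 3  [load 25/32]
  5 → locker 3  [load 30/32]
  5 → locker 4 (new)  [load 5/32]
  4 → locker 4  [load 9/32]
  4 → locker 4  [load 13/32]
4 storage lockers opened.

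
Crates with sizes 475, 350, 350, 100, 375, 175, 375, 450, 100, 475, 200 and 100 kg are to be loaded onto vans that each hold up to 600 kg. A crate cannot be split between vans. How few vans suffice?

7

Total = 475 + 475 + 450 + 375 + 375 + 350 + 350 + 200 + 175 + 100 + 100 + 100 = 3525 kg.
Lower bound: ⌈3525/600⌉ = 6 vans.
Also, 7 crates each exceed 300 kg, and no two of those can share a van, so at least 7 vans are needed.
A packing using 7 vans:
  van 1: 475 + 100 = 575
  van 2: 475 + 100 = 575
  van 3: 450 + 100 = 550
  van 4: 375 + 200 = 575
  van 5: 375 + 175 = 550
  van 6: 350 = 350
  van 7: 350 = 350
This matches the lower bound, so 7 is optimal.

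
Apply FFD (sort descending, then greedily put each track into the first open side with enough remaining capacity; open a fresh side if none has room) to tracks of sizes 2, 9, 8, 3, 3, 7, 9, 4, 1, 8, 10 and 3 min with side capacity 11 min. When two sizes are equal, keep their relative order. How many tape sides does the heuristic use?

7

Sorted descending: 10, 9, 9, 8, 8, 7, 4, 3, 3, 3, 2, 1.
  10 → side 1 (new)  [load 10/11]
  9 → side 2 (new)  [load 9/11]
  9 → side 3 (new)  [load 9/11]
  8 → side 4 (new)  [load 8/11]
  8 → side 5 (new)  [load 8/11]
  7 → side 6 (new)  [load 7/11]
  4 → side 6  [load 11/11]
  3 → side 4  [load 11/11]
  3 → side 5  [load 11/11]
  3 → side 7 (new)  [load 3/11]
  2 → side 2  [load 11/11]
  1 → side 1  [load 11/11]
7 tape sides opened.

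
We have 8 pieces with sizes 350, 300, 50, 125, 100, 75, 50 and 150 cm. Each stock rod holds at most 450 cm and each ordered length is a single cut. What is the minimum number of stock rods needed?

3

Total = 350 + 300 + 150 + 125 + 100 + 75 + 50 + 50 = 1200 cm.
Lower bound: ⌈1200/450⌉ = 3 stock rods.
A packing using 3 stock rods:
  stock rod 1: 350 + 100 = 450
  stock rod 2: 300 + 150 = 450
  stock rod 3: 125 + 75 + 50 + 50 = 300
This matches the lower bound, so 3 is optimal.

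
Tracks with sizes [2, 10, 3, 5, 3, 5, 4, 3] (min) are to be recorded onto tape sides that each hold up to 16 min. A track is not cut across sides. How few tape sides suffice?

3

Total = 10 + 5 + 5 + 4 + 3 + 3 + 3 + 2 = 35 min.
Lower bound: ⌈35/16⌉ = 3 tape sides.
A packing using 3 tape sides:
  side 1: 10 + 5 = 15
  side 2: 5 + 4 + 3 + 3 = 15
  side 3: 3 + 2 = 5
This matches the lower bound, so 3 is optimal.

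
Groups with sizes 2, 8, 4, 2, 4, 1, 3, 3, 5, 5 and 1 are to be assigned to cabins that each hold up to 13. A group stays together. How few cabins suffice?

Total = 8 + 5 + 5 + 4 + 4 + 3 + 3 + 2 + 2 + 1 + 1 = 38.
Lower bound: ⌈38/13⌉ = 3 cabins.
A packing using 3 cabins:
  cabin 1: 8 + 5 = 13
  cabin 2: 5 + 4 + 4 = 13
  cabin 3: 3 + 3 + 2 + 2 + 1 + 1 = 12
This matches the lower bound, so 3 is optimal.

3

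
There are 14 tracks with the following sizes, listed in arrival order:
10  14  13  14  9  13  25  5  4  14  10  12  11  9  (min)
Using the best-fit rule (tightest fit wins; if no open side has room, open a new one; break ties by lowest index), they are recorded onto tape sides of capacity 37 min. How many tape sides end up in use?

5

  10 → side 1 (new)  [load 10/37]
  14 → side 1  [load 24/37]
  13 → side 1  [load 37/37]
  14 → side 2 (new)  [load 14/37]
  9 → side 2  [load 23/37]
  13 → side 2  [load 36/37]
  25 → side 3 (new)  [load 25/37]
  5 → side 3  [load 30/37]
  4 → side 3  [load 34/37]
  14 → side 4 (new)  [load 14/37]
  10 → side 4  [load 24/37]
  12 → side 4  [load 36/37]
  11 → side 5 (new)  [load 11/37]
  9 → side 5  [load 20/37]
5 tape sides opened.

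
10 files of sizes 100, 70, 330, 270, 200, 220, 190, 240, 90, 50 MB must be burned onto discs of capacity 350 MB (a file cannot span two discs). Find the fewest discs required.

Total = 330 + 270 + 240 + 220 + 200 + 190 + 100 + 90 + 70 + 50 = 1760 MB.
Lower bound: ⌈1760/350⌉ = 6 discs.
A packing using 6 discs:
  disc 1: 330 = 330
  disc 2: 270 + 70 = 340
  disc 3: 240 + 100 = 340
  disc 4: 220 + 90 = 310
  disc 5: 200 + 50 = 250
  disc 6: 190 = 190
This matches the lower bound, so 6 is optimal.

6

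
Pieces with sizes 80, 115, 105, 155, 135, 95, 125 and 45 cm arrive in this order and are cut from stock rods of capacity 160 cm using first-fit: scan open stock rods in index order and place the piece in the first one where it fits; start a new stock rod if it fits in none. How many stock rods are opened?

  80 → stock rod 1 (new)  [load 80/160]
  115 → stock rod 2 (new)  [load 115/160]
  105 → stock rod 3 (new)  [load 105/160]
  155 → stock rod 4 (new)  [load 155/160]
  135 → stock rod 5 (new)  [load 135/160]
  95 → stock rod 6 (new)  [load 95/160]
  125 → stock rod 7 (new)  [load 125/160]
  45 → stock rod 1  [load 125/160]
7 stock rods opened.

7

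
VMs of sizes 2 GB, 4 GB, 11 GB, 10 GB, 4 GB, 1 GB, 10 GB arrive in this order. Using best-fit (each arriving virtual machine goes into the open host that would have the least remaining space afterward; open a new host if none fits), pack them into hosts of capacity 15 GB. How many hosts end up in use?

  2 → host 1 (new)  [load 2/15]
  4 → host 1  [load 6/15]
  11 → host 2 (new)  [load 11/15]
  10 → host 3 (new)  [load 10/15]
  4 → host 2  [load 15/15]
  1 → host 3  [load 11/15]
  10 → host 4 (new)  [load 10/15]
4 hosts opened.

4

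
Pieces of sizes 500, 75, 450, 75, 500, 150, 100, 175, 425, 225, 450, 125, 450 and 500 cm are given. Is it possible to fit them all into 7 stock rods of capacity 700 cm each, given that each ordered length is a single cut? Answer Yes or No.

A valid assignment using 7 stock rods:
  stock rod 1: 500 + 175 = 675
  stock rod 2: 500 + 150 = 650
  stock rod 3: 500 + 125 + 75 = 700
  stock rod 4: 450 + 225 = 675
  stock rod 5: 450 + 100 + 75 = 625
  stock rod 6: 450 = 450
  stock rod 7: 425 = 425
Every load is within 700 cm, so 7 stock rods suffice.

Yes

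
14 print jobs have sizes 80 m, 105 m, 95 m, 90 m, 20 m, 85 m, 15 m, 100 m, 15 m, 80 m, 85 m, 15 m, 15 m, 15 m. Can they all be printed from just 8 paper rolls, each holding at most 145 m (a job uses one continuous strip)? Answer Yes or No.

Yes

A valid assignment using 8 paper rolls:
  roll 1: 105 + 20 + 15 = 140
  roll 2: 100 + 15 + 15 + 15 = 145
  roll 3: 95 + 15 = 110
  roll 4: 90 = 90
  roll 5: 85 = 85
  roll 6: 85 = 85
  roll 7: 80 = 80
  roll 8: 80 = 80
Every load is within 145 m, so 8 paper rolls suffice.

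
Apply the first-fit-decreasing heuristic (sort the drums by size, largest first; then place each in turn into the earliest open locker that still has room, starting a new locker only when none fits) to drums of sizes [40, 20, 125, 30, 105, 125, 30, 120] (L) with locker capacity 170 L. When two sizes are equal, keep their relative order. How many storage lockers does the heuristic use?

Sorted descending: 125, 125, 120, 105, 40, 30, 30, 20.
  125 → locker 1 (new)  [load 125/170]
  125 → locker 2 (new)  [load 125/170]
  120 → locker 3 (new)  [load 120/170]
  105 → locker 4 (new)  [load 105/170]
  40 → locker 1  [load 165/170]
  30 → locker 2  [load 155/170]
  30 → locker 3  [load 150/170]
  20 → locker 3  [load 170/170]
4 storage lockers opened.

4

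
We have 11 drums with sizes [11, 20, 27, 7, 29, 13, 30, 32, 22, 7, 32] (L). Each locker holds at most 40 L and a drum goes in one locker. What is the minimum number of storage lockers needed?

7

Total = 32 + 32 + 30 + 29 + 27 + 22 + 20 + 13 + 11 + 7 + 7 = 230 L.
Lower bound: ⌈230/40⌉ = 6 storage lockers.
A packing using 7 storage lockers:
  locker 1: 32 + 7 = 39
  locker 2: 32 + 7 = 39
  locker 3: 30 = 30
  locker 4: 29 + 11 = 40
  locker 5: 27 + 13 = 40
  locker 6: 22 = 22
  locker 7: 20 = 20
No arrangement into 6 storage lockers stays within capacity, so 7 is optimal.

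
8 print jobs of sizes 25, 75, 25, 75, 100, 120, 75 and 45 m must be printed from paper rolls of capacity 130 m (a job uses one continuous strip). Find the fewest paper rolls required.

5

Total = 120 + 100 + 75 + 75 + 75 + 45 + 25 + 25 = 540 m.
Lower bound: ⌈540/130⌉ = 5 paper rolls.
A packing using 5 paper rolls:
  roll 1: 120 = 120
  roll 2: 100 + 25 = 125
  roll 3: 75 + 45 = 120
  roll 4: 75 + 25 = 100
  roll 5: 75 = 75
This matches the lower bound, so 5 is optimal.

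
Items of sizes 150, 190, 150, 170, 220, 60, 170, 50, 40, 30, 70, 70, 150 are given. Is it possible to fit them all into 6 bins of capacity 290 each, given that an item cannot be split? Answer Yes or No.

No

Total = 1520; ⌈1520/290⌉ = 6.
7 items each exceed half the capacity and cannot share a bin, forcing at least 7 bins.
At least 7 bins are required, but only 6 are allowed.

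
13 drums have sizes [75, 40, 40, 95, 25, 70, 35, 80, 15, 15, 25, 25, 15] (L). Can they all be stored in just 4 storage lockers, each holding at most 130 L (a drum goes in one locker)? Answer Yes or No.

No

Total = 555 L; ⌈555/130⌉ = 5.
At least 5 storage lockers are required, but only 4 are allowed.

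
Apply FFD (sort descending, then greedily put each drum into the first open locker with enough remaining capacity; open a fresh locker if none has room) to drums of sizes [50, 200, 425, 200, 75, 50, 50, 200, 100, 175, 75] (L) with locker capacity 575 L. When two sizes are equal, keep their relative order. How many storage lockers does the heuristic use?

3

Sorted descending: 425, 200, 200, 200, 175, 100, 75, 75, 50, 50, 50.
  425 → locker 1 (new)  [load 425/575]
  200 → locker 2 (new)  [load 200/575]
  200 → locker 2  [load 400/575]
  200 → locker 3 (new)  [load 200/575]
  175 → locker 2  [load 575/575]
  100 → locker 1  [load 525/575]
  75 → locker 3  [load 275/575]
  75 → locker 3  [load 350/575]
  50 → locker 1  [load 575/575]
  50 → locker 3  [load 400/575]
  50 → locker 3  [load 450/575]
3 storage lockers opened.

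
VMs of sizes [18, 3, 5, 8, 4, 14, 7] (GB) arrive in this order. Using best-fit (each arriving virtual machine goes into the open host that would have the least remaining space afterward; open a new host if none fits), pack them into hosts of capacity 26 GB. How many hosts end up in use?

3

  18 → host 1 (new)  [load 18/26]
  3 → host 1  [load 21/26]
  5 → host 1  [load 26/26]
  8 → host 2 (new)  [load 8/26]
  4 → host 2  [load 12/26]
  14 → host 2  [load 26/26]
  7 → host 3 (new)  [load 7/26]
3 hosts opened.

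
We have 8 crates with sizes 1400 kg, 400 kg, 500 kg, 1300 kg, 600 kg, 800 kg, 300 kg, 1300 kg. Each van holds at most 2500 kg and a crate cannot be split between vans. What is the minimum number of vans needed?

3

Total = 1400 + 1300 + 1300 + 800 + 600 + 500 + 400 + 300 = 6600 kg.
Lower bound: ⌈6600/2500⌉ = 3 vans.
A packing using 3 vans:
  van 1: 1400 + 800 + 300 = 2500
  van 2: 1300 + 600 + 500 = 2400
  van 3: 1300 + 400 = 1700
This matches the lower bound, so 3 is optimal.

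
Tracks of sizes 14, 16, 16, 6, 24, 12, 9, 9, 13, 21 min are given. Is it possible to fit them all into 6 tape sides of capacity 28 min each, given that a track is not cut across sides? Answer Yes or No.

Yes

A valid assignment using 6 tape sides:
  side 1: 24 = 24
  side 2: 21 + 6 = 27
  side 3: 16 + 12 = 28
  side 4: 16 + 9 = 25
  side 5: 14 + 13 = 27
  side 6: 9 = 9
Every load is within 28 min, so 6 tape sides suffice.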